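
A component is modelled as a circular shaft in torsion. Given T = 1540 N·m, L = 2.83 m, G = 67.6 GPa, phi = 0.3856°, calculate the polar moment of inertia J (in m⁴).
Model: a circular shaft in torsion, so phi = (T·L) / (G·J).
Solve for J: J = (T·L) / (phi·G).
Convert to SI units:
  G = 67.6 GPa = 6.76 × 10¹⁰ Pa
  phi = 0.3856° = 0.00673 rad
Substitute:
  J = (1540 × 2.83) / (0.00673 × (6.76 × 10¹⁰))
  J = 9.58 × 10⁻⁶ m⁴
Final answer: J = 9.58 × 10⁻⁶ m⁴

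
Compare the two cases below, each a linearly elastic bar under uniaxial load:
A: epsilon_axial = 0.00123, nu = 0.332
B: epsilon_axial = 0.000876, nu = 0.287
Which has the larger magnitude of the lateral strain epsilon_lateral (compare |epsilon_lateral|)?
Model: a linearly elastic bar under uniaxial load, so epsilon_lateral = -nu·epsilon_axial (SI units).
  A: epsilon_lateral = -(0.332 × 0.00123) = -0.0004084
  B: epsilon_lateral = -(0.287 × 0.000876) = -0.0002514
|epsilon_lateral|: A = 0.0004084, B = 0.0002514, so A is larger in magnitude.
Final answer: A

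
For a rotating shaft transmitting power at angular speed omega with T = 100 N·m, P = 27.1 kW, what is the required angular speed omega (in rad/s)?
Model: a rotating shaft transmitting power at angular speed omega, so P = T·omega.
Solve for omega: omega = P / T.
Convert to SI units:
  P = 27.1 kW = 27100 W
Substitute:
  omega = 27100 / 100
  omega = 271 rad/s
Final answer: omega = 271 rad/s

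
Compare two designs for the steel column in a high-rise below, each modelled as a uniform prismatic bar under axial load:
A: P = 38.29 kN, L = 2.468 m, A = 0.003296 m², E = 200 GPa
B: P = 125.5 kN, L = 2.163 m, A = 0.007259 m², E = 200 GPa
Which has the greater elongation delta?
Model: a uniform prismatic bar under axial load, so delta = (P·L) / (A·E) (SI units).
  A: delta = (38290 × 2.468) / (0.003296 × (2 × 10¹¹)) = 0.0001434 m = 0.1434 mm
  B: delta = (125500 × 2.163) / (0.007259 × (2 × 10¹¹)) = 0.000187 m = 0.187 mm
0.187 mm > 0.1434 mm, so B is larger.
Final answer: B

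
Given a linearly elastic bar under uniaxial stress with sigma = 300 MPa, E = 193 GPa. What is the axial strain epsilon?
Model: a linearly elastic bar under uniaxial stress, so epsilon = sigma / E.
Convert to SI units:
  sigma = 300 MPa = 3 × 10⁸ Pa
  E = 193 GPa = 1.93 × 10¹¹ Pa
Substitute:
  epsilon = (3 × 10⁸) / (1.93 × 10¹¹)
  epsilon = 0.001554
Final answer: epsilon = 0.001554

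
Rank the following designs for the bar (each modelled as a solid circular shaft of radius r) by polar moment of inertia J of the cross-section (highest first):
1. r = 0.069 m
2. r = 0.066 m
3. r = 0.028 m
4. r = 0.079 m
Model: a solid circular shaft of radius r, so J = (π·r^4) / 2 (SI units).
  Case 1: J = (π × 0.069^4) / 2 = 3.561 × 10⁻⁵ m⁴
  Case 2: J = (π × 0.066^4) / 2 = 2.981 × 10⁻⁵ m⁴
  Case 3: J = (π × 0.028^4) / 2 = 9.655 × 10⁻⁷ m⁴
  Case 4: J = (π × 0.079^4) / 2 = 6.118 × 10⁻⁵ m⁴
Ordering: 6.118 × 10⁻⁵ m⁴ (case 4) > 3.561 × 10⁻⁵ m⁴ (case 1) > 2.981 × 10⁻⁵ m⁴ (case 2) > 9.655 × 10⁻⁷ m⁴ (case 3)
Final answer: 4, 1, 2, 3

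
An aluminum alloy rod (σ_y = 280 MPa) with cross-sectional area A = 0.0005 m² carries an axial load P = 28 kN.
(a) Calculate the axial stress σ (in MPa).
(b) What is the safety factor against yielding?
(a) Axial stress σ = P/A. Convert P = 28 kN = 28000 N.
  σ = 28000 / 0.0005 = 5.6 × 10⁷ Pa = 56 MPa
(b) Safety factor SF = σ_y/σ = 280 / 56 = 5
Final answer: (a) σ = 56 MPa, (b) SF = 5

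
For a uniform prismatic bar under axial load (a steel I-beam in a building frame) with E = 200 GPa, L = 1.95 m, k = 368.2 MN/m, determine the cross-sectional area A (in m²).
Model: a uniform prismatic bar under axial load, so k = (A·E) / L.
Solve for A: A = (k·L) / E.
Convert to SI units:
  E = 200 GPa = 2 × 10¹¹ Pa
  k = 368.2 MN/m = 3.682 × 10⁸ N/m
Substitute:
  A = ((3.682 × 10⁸) × 1.95) / (2 × 10¹¹)
  A = 0.00359 m²
Final answer: A = 0.00359 m²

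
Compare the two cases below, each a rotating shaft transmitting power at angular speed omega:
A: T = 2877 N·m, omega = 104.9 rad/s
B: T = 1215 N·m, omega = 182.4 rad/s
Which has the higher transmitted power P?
Model: a rotating shaft transmitting power at angular speed omega, so P = T·omega (SI units).
  A: P = 2877 × 104.9 = 301800 W = 301.8 kW
  B: P = 1215 × 182.4 = 221600 W = 221.6 kW
301.8 kW > 221.6 kW, so A is larger.
Final answer: A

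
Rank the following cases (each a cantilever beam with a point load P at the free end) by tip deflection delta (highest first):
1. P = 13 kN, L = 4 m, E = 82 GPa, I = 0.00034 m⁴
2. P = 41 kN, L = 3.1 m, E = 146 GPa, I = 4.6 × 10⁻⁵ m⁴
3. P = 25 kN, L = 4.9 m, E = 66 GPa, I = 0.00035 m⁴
Model: a cantilever beam with a point load P at the free end, so delta = (P·L^3) / (3·E·I) (SI units).
  Case 1: delta = (13000 × 4^3) / (3 × (8.2 × 10¹⁰) × 0.00034) = 0.009947 m = 9.947 mm
  Case 2: delta = (41000 × 3.1^3) / (3 × (1.46 × 10¹¹) × (4.6 × 10⁻⁵)) = 0.06062 m = 60.62 mm
  Case 3: delta = (25000 × 4.9^3) / (3 × (6.6 × 10¹⁰) × 0.00035) = 0.04244 m = 42.44 mm
Ordering: 60.62 mm (case 2) > 42.44 mm (case 3) > 9.947 mm (case 1)
Final answer: 2, 3, 1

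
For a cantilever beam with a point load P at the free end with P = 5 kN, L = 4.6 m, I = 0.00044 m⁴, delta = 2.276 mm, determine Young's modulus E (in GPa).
Model: a cantilever beam with a point load P at the free end, so delta = (P·L^3) / (3·E·I).
Solve for E: E = (P·L^3) / (3·delta·I).
Convert to SI units:
  P = 5 kN = 5000 N
  delta = 2.276 mm = 0.002276 m
Substitute:
  E = (5000 × 4.6^3) / (3 × 0.002276 × 0.00044)
  E = 1.62 × 10¹¹ Pa
Convert: E = 1.62 × 10¹¹ Pa = 162 GPa
Final answer: E = 162 GPa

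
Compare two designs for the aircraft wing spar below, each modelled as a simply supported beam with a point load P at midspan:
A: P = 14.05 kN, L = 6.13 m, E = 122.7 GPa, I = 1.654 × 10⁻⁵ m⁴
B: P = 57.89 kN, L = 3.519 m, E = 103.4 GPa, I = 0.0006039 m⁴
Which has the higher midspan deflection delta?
Model: a simply supported beam with a point load P at midspan, so delta = (P·L^3) / (48·E·I) (SI units).
  A: delta = (14050 × 6.13^3) / (48 × (1.227 × 10¹¹) × (1.654 × 10⁻⁵)) = 0.03322 m = 33.22 mm
  B: delta = (57890 × 3.519^3) / (48 × (1.034 × 10¹¹) × 0.0006039) = 0.0008417 m = 0.8417 mm
33.22 mm > 0.8417 mm, so A is larger.
Final answer: A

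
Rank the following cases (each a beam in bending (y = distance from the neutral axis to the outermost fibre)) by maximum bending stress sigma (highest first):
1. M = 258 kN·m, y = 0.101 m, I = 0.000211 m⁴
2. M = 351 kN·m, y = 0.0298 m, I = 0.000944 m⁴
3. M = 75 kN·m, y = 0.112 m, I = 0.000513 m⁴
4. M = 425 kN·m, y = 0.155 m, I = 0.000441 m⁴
Model: a beam in bending (y = distance from the neutral axis to the outermost fibre), so sigma = (M·y) / I (SI units).
  Case 1: sigma = (258000 × 0.101) / 0.000211 = 1.235 × 10⁸ Pa = 123.5 MPa
  Case 2: sigma = (351000 × 0.0298) / 0.000944 = 1.108 × 10⁷ Pa = 11.08 MPa
  Case 3: sigma = (75000 × 0.112) / 0.000513 = 1.637 × 10⁷ Pa = 16.37 MPa
  Case 4: sigma = (425000 × 0.155) / 0.000441 = 1.494 × 10⁸ Pa = 149.4 MPa
Ordering: 149.4 MPa (case 4) > 123.5 MPa (case 1) > 16.37 MPa (case 3) > 11.08 MPa (case 2)
Final answer: 4, 1, 3, 2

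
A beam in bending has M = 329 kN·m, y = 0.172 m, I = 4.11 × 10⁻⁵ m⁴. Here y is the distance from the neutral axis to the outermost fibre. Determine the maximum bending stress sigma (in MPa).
Model: a beam in bending, so sigma = (M·y) / I.
Convert to SI units:
  M = 329 kN·m = 329000 N·m
Substitute:
  sigma = (329000 × 0.172) / (4.11 × 10⁻⁵)
  sigma = 1.377 × 10⁹ Pa
Convert: sigma = 1.377 × 10⁹ Pa = 1377 MPa
Final answer: sigma = 1377 MPa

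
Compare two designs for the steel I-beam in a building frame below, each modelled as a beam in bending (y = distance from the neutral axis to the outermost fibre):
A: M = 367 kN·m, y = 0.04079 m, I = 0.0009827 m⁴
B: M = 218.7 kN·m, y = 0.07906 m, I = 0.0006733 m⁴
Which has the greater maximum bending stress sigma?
Model: a beam in bending (y = distance from the neutral axis to the outermost fibre), so sigma = (M·y) / I (SI units).
  A: sigma = (367000 × 0.04079) / 0.0009827 = 1.523 × 10⁷ Pa = 15.23 MPa
  B: sigma = (218700 × 0.07906) / 0.0006733 = 2.568 × 10⁷ Pa = 25.68 MPa
25.68 MPa > 15.23 MPa, so B is larger.
Final answer: B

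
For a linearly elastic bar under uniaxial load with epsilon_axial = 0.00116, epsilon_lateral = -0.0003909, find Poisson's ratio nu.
Model: a linearly elastic bar under uniaxial load, so epsilon_lateral = -nu·epsilon_axial.
Solve for nu: nu = -epsilon_lateral / epsilon_axial.
Substitute:
  nu = -(-0.0003909) / 0.00116
  nu = 0.337
Final answer: nu = 0.337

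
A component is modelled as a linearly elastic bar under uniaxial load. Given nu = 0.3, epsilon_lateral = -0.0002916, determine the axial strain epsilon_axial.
Model: a linearly elastic bar under uniaxial load, so epsilon_lateral = -nu·epsilon_axial.
Solve for epsilon_axial: epsilon_axial = -epsilon_lateral / nu.
Substitute:
  epsilon_axial = -(-0.0002916) / 0.3
  epsilon_axial = 0.000972
Final answer: epsilon_axial = 0.000972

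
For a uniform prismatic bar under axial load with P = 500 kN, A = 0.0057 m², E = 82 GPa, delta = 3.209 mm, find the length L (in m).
Model: a uniform prismatic bar under axial load, so delta = (P·L) / (A·E).
Solve for L: L = (delta·A·E) / P.
Convert to SI units:
  P = 500 kN = 500000 N
  E = 82 GPa = 8.2 × 10¹⁰ Pa
  delta = 3.209 mm = 0.003209 m
Substitute:
  L = (0.003209 × 0.0057 × (8.2 × 10¹⁰)) / 500000
  L = 3 m
Final answer: L = 3 m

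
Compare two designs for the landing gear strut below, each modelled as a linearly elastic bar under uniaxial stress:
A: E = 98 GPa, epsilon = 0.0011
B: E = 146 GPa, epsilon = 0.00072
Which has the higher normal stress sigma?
Model: a linearly elastic bar under uniaxial stress, so sigma = E·epsilon (SI units).
  A: sigma = (9.8 × 10¹⁰) × 0.0011 = 1.078 × 10⁸ Pa = 107.8 MPa
  B: sigma = (1.46 × 10¹¹) × 0.00072 = 1.051 × 10⁸ Pa = 105.1 MPa
107.8 MPa > 105.1 MPa, so A is larger.
Final answer: A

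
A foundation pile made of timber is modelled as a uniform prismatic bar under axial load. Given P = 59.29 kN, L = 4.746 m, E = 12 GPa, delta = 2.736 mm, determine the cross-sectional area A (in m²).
Model: a uniform prismatic bar under axial load, so delta = (P·L) / (A·E).
Solve for A: A = (P·L) / (delta·E).
Convert to SI units:
  P = 59.29 kN = 59290 N
  E = 12 GPa = 1.2 × 10¹⁰ Pa
  delta = 2.736 mm = 0.002736 m
Substitute:
  A = (59290 × 4.746) / (0.002736 × (1.2 × 10¹⁰))
  A = 0.008571 m²
Final answer: A = 0.008571 m²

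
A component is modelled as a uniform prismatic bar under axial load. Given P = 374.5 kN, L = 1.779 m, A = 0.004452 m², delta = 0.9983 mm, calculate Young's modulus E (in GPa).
Model: a uniform prismatic bar under axial load, so delta = (P·L) / (A·E).
Solve for E: E = (P·L) / (delta·A).
Convert to SI units:
  P = 374.5 kN = 374500 N
  delta = 0.9983 mm = 0.0009983 m
Substitute:
  E = (374500 × 1.779) / (0.0009983 × 0.004452)
  E = 1.499 × 10¹¹ Pa
Convert: E = 1.499 × 10¹¹ Pa = 149.9 GPa
Final answer: E = 149.9 GPa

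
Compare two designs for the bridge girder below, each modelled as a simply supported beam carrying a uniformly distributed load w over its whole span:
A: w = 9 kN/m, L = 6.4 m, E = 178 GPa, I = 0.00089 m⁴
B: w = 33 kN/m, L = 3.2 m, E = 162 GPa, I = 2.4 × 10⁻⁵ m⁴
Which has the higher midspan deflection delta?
Model: a simply supported beam carrying a uniformly distributed load w over its whole span, so delta = (5·w·L^4) / (384·E·I) (SI units).
  A: delta = (5 × 9000 × 6.4^4) / (384 × (1.78 × 10¹¹) × 0.00089) = 0.001241 m = 1.241 mm
  B: delta = (5 × 33000 × 3.2^4) / (384 × (1.62 × 10¹¹) × (2.4 × 10⁻⁵)) = 0.01159 m = 11.59 mm
11.59 mm > 1.241 mm, so B is larger.
Final answer: B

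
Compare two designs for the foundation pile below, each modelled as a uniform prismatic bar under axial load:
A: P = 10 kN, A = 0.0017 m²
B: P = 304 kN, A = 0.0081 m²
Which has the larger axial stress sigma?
Model: a uniform prismatic bar under axial load, so sigma = P / A (SI units).
  A: sigma = 10000 / 0.0017 = 5.882 × 10⁶ Pa = 5.882 MPa
  B: sigma = 304000 / 0.0081 = 3.753 × 10⁷ Pa = 37.53 MPa
37.53 MPa > 5.882 MPa, so B is larger.
Final answer: B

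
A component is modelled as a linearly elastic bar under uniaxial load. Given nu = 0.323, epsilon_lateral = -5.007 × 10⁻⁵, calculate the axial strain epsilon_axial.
Model: a linearly elastic bar under uniaxial load, so epsilon_lateral = -nu·epsilon_axial.
Solve for epsilon_axial: epsilon_axial = -epsilon_lateral / nu.
Substitute:
  epsilon_axial = -(-5.007 × 10⁻⁵) / 0.323
  epsilon_axial = 0.000155
Final answer: epsilon_axial = 0.000155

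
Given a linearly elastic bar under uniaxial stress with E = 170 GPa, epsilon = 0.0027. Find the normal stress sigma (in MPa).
Model: a linearly elastic bar under uniaxial stress, so sigma = E·epsilon.
Convert to SI units:
  E = 170 GPa = 1.7 × 10¹¹ Pa
Substitute:
  sigma = (1.7 × 10¹¹) × 0.0027
  sigma = 4.59 × 10⁸ Pa
Convert: sigma = 4.59 × 10⁸ Pa = 459 MPa
Final answer: sigma = 459 MPa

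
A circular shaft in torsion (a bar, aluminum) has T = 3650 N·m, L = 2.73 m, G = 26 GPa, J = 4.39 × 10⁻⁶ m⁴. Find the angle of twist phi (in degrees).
Model: a circular shaft in torsion, so phi = (T·L) / (G·J).
Convert to SI units:
  G = 26 GPa = 2.6 × 10¹⁰ Pa
Substitute:
  phi = (3650 × 2.73) / ((2.6 × 10¹⁰) × (4.39 × 10⁻⁶))
  phi = 0.0873 rad
Convert to degrees: phi = 0.0873 × 180/π = 5.002°
Final answer: phi = 5.002°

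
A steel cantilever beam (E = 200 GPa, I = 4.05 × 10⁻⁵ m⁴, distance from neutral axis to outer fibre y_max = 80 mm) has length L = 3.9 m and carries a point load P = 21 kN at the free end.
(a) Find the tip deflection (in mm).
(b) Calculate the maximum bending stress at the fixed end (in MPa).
(a) Tip deflection of a cantilever with an end point load: δ = P·L^3 / (3·E·I). Convert P = 21 kN = 21000 N, E = 200 GPa = 2 × 10¹¹ Pa.
  δ = (21000 × 3.9^3) / (3 × (2 × 10¹¹) × (4.05 × 10⁻⁵)) = 0.05126 m = 51.26 mm
(b) Maximum bending moment at the fixed end: M = P·L = 21000 × 3.9 = 81900 N·m. Convert y_max = 80 mm = 0.08 m.
  σ = M·y_max / I = (81900 × 0.08) / (4.05 × 10⁻⁵) = 1.618 × 10⁸ Pa = 161.8 MPa
Final answer: (a) δ = 51.26 mm, (b) σ = 161.8 MPa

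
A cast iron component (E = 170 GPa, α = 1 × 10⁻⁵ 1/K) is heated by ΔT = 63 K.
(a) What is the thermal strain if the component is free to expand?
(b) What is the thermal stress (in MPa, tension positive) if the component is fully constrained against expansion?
(a) Free thermal strain ε_th = α·ΔT = (1 × 10⁻⁵) × 63 = 0.00063
(b) Fully constrained, the expansion is suppressed, so σ = -E·α·ΔT. Convert E = 170 GPa = 1.7 × 10¹¹ Pa.
  σ = -(1.7 × 10¹¹) × (1 × 10⁻⁵) × 63 = -1.071 × 10⁸ Pa = -107.1 MPa (compressive)
Final answer: (a) ε_th = 0.00063, (b) σ = -107.1 MPa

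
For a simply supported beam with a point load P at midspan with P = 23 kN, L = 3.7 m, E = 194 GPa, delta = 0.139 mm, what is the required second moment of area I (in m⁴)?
Model: a simply supported beam with a point load P at midspan, so delta = (P·L^3) / (48·E·I).
Solve for I: I = (P·L^3) / (48·delta·E).
Convert to SI units:
  P = 23 kN = 23000 N
  E = 194 GPa = 1.94 × 10¹¹ Pa
  delta = 0.139 mm = 0.000139 m
Substitute:
  I = (23000 × 3.7^3) / (48 × 0.000139 × (1.94 × 10¹¹))
  I = 0.0009001 m⁴
Final answer: I = 0.0009001 m⁴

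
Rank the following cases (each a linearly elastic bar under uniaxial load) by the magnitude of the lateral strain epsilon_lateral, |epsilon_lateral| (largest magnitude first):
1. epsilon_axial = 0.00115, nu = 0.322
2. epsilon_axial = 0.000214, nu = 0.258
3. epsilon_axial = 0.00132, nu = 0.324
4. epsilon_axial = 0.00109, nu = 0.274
Model: a linearly elastic bar under uniaxial load, so epsilon_lateral = -nu·epsilon_axial (SI units).
  Case 1: epsilon_lateral = -(0.322 × 0.00115) = -0.0003703
  Case 2: epsilon_lateral = -(0.258 × 0.000214) = -5.521 × 10⁻⁵
  Case 3: epsilon_lateral = -(0.324 × 0.00132) = -0.0004277
  Case 4: epsilon_lateral = -(0.274 × 0.00109) = -0.0002987
Ordering by |epsilon_lateral|: 0.0004277 (case 3) > 0.0003703 (case 1) > 0.0002987 (case 4) > 5.521 × 10⁻⁵ (case 2)
Final answer: 3, 1, 4, 2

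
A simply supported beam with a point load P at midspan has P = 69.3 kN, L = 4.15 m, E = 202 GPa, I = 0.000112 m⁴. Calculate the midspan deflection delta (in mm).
Model: a simply supported beam with a point load P at midspan, so delta = (P·L^3) / (48·E·I).
Convert to SI units:
  P = 69.3 kN = 69300 N
  E = 202 GPa = 2.02 × 10¹¹ Pa
Substitute:
  delta = (69300 × 4.15^3) / (48 × (2.02 × 10¹¹) × 0.000112)
  delta = 0.004561 m
Convert: delta = 0.004561 m = 4.561 mm
Final answer: delta = 4.561 mm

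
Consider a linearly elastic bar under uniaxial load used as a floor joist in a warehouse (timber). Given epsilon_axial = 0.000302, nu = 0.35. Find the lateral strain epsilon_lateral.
Model: a linearly elastic bar under uniaxial load, so epsilon_lateral = -nu·epsilon_axial.
Substitute:
  epsilon_lateral = -(0.35 × 0.000302)
  epsilon_lateral = -0.0001057
Final answer: epsilon_lateral = -0.0001057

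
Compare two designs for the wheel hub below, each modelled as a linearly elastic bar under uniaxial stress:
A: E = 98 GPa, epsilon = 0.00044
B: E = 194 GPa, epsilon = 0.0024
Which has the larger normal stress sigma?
Model: a linearly elastic bar under uniaxial stress, so sigma = E·epsilon (SI units).
  A: sigma = (9.8 × 10¹⁰) × 0.00044 = 4.312 × 10⁷ Pa = 43.12 MPa
  B: sigma = (1.94 × 10¹¹) × 0.0024 = 4.656 × 10⁸ Pa = 465.6 MPa
465.6 MPa > 43.12 MPa, so B is larger.
Final answer: B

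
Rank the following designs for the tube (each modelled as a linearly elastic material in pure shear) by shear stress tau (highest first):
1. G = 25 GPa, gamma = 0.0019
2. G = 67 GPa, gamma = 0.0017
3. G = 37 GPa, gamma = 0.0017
Model: a linearly elastic material in pure shear, so tau = G·gamma (SI units).
  Case 1: tau = (2.5 × 10¹⁰) × 0.0019 = 4.75 × 10⁷ Pa = 47.5 MPa
  Case 2: tau = (6.7 × 10¹⁰) × 0.0017 = 1.139 × 10⁸ Pa = 113.9 MPa
  Case 3: tau = (3.7 × 10¹⁰) × 0.0017 = 6.29 × 10⁷ Pa = 62.9 MPa
Ordering: 113.9 MPa (case 2) > 62.9 MPa (case 3) > 47.5 MPa (case 1)
Final answer: 2, 3, 1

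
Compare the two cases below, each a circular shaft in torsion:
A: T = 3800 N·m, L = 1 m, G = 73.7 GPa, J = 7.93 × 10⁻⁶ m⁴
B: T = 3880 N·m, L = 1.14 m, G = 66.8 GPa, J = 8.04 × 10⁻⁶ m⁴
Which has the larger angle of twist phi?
Model: a circular shaft in torsion, so phi = (T·L) / (G·J) (SI units).
  A: phi = (3800 × 1) / ((7.37 × 10¹⁰) × (7.93 × 10⁻⁶)) = 0.006502 rad = 0.3725°
  B: phi = (3880 × 1.14) / ((6.68 × 10¹⁰) × (8.04 × 10⁻⁶)) = 0.008236 rad = 0.4719°
0.4719° > 0.3725°, so B is larger.
Final answer: B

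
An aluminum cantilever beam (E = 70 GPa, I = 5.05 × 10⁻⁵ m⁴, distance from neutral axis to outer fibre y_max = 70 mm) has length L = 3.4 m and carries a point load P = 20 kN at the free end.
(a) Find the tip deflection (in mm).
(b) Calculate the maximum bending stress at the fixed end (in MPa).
(a) Tip deflection of a cantilever with an end point load: δ = P·L^3 / (3·E·I). Convert P = 20 kN = 20000 N, E = 70 GPa = 7 × 10¹⁰ Pa.
  δ = (20000 × 3.4^3) / (3 × (7 × 10¹⁰) × (5.05 × 10⁻⁵)) = 0.07412 m = 74.12 mm
(b) Maximum bending moment at the fixed end: M = P·L = 20000 × 3.4 = 68000 N·m. Convert y_max = 70 mm = 0.07 m.
  σ = M·y_max / I = (68000 × 0.07) / (5.05 × 10⁻⁵) = 9.426 × 10⁷ Pa = 94.26 MPa
Final answer: (a) δ = 74.12 mm, (b) σ = 94.26 MPa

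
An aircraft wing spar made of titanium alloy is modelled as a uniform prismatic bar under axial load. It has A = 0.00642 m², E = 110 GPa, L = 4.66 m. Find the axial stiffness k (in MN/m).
Model: a uniform prismatic bar under axial load, so k = (A·E) / L.
Convert to SI units:
  E = 110 GPa = 1.1 × 10¹¹ Pa
Substitute:
  k = (0.00642 × (1.1 × 10¹¹)) / 4.66
  k = 1.515 × 10⁸ N/m
Convert: k = 1.515 × 10⁸ N/m = 151.5 MN/m
Final answer: k = 151.5 MN/m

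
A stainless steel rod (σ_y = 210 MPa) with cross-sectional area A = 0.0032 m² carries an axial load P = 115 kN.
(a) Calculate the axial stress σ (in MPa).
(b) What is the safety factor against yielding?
(a) Axial stress σ = P/A. Convert P = 115 kN = 115000 N.
  σ = 115000 / 0.0032 = 3.594 × 10⁷ Pa = 35.94 MPa
(b) Safety factor SF = σ_y/σ = 210 / 35.94 = 5.843
Final answer: (a) σ = 35.94 MPa, (b) SF = 5.843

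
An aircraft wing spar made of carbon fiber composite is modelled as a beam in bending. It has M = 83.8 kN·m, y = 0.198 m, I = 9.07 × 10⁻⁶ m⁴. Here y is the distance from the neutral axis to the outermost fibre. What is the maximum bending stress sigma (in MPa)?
Model: a beam in bending, so sigma = (M·y) / I.
Convert to SI units:
  M = 83.8 kN·m = 83800 N·m
Substitute:
  sigma = (83800 × 0.198) / (9.07 × 10⁻⁶)
  sigma = 1.829 × 10⁹ Pa
Convert: sigma = 1.829 × 10⁹ Pa = 1829 MPa
Final answer: sigma = 1829 MPa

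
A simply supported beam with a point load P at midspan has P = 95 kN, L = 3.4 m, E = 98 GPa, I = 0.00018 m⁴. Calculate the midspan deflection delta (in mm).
Model: a simply supported beam with a point load P at midspan, so delta = (P·L^3) / (48·E·I).
Convert to SI units:
  P = 95 kN = 95000 N
  E = 98 GPa = 9.8 × 10¹⁰ Pa
Substitute:
  delta = (95000 × 3.4^3) / (48 × (9.8 × 10¹⁰) × 0.00018)
  delta = 0.00441 m
Convert: delta = 0.00441 m = 4.41 mm
Final answer: delta = 4.41 mm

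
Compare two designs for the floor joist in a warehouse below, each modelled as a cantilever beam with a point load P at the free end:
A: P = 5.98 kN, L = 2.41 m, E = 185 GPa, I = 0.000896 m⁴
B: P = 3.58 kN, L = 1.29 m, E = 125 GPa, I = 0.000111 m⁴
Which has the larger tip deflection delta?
Model: a cantilever beam with a point load P at the free end, so delta = (P·L^3) / (3·E·I) (SI units).
  A: delta = (5980 × 2.41^3) / (3 × (1.85 × 10¹¹) × 0.000896) = 0.0001683 m = 0.1683 mm
  B: delta = (3580 × 1.29^3) / (3 × (1.25 × 10¹¹) × 0.000111) = 0.0001846 m = 0.1846 mm
0.1846 mm > 0.1683 mm, so B is larger.
Final answer: B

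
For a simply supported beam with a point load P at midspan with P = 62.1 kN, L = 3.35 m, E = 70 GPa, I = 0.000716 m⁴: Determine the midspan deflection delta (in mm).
Model: a simply supported beam with a point load P at midspan, so delta = (P·L^3) / (48·E·I).
Convert to SI units:
  P = 62.1 kN = 62100 N
  E = 70 GPa = 7 × 10¹⁰ Pa
Substitute:
  delta = (62100 × 3.35^3) / (48 × (7 × 10¹⁰) × 0.000716)
  delta = 0.0009705 m
Convert: delta = 0.0009705 m = 0.9705 mm
Final answer: delta = 0.9705 mm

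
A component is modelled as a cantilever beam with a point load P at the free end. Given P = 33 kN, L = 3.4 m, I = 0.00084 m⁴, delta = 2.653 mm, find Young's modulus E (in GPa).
Model: a cantilever beam with a point load P at the free end, so delta = (P·L^3) / (3·E·I).
Solve for E: E = (P·L^3) / (3·delta·I).
Convert to SI units:
  P = 33 kN = 33000 N
  delta = 2.653 mm = 0.002653 m
Substitute:
  E = (33000 × 3.4^3) / (3 × 0.002653 × 0.00084)
  E = 1.94 × 10¹¹ Pa
Convert: E = 1.94 × 10¹¹ Pa = 194 GPa
Final answer: E = 194 GPa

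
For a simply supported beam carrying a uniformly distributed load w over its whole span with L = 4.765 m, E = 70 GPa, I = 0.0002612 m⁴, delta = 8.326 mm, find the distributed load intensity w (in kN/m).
Model: a simply supported beam carrying a uniformly distributed load w over its whole span, so delta = (5·w·L^4) / (384·E·I).
Solve for w: w = (384·delta·E·I) / (5·L^4).
Convert to SI units:
  E = 70 GPa = 7 × 10¹⁰ Pa
  delta = 8.326 mm = 0.008326 m
Substitute:
  w = (384 × 0.008326 × (7 × 10¹⁰) × 0.0002612) / (5 × 4.765^4)
  w = 22680 N/m
Convert: w = 22680 N/m = 22.68 kN/m
Final answer: w = 22.68 kN/m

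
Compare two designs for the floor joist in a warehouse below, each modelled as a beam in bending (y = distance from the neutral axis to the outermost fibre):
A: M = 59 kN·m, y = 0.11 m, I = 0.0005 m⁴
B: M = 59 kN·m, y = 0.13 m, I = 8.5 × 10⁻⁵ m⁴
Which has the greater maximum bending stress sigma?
Model: a beam in bending (y = distance from the neutral axis to the outermost fibre), so sigma = (M·y) / I (SI units).
  A: sigma = (59000 × 0.11) / 0.0005 = 1.298 × 10⁷ Pa = 12.98 MPa
  B: sigma = (59000 × 0.13) / (8.5 × 10⁻⁵) = 9.024 × 10⁷ Pa = 90.24 MPa
90.24 MPa > 12.98 MPa, so B is larger.
Final answer: B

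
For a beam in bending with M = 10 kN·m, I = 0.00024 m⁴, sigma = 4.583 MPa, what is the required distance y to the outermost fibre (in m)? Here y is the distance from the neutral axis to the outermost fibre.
Model: a beam in bending, so sigma = (M·y) / I.
Solve for y: y = (sigma·I) / M.
Convert to SI units:
  M = 10 kN·m = 10000 N·m
  sigma = 4.583 MPa = 4.583 × 10⁶ Pa
Substitute:
  y = ((4.583 × 10⁶) × 0.00024) / 10000
  y = 0.11 m
Final answer: y = 0.11 m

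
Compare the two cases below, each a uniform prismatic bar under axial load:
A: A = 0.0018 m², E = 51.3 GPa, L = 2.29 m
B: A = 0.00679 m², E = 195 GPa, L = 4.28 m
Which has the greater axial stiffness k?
Model: a uniform prismatic bar under axial load, so k = (A·E) / L (SI units).
  A: k = (0.0018 × (5.13 × 10¹⁰)) / 2.29 = 4.032 × 10⁷ N/m = 40.32 MN/m
  B: k = (0.00679 × (1.95 × 10¹¹)) / 4.28 = 3.094 × 10⁸ N/m = 309.4 MN/m
309.4 MN/m > 40.32 MN/m, so B is larger.
Final answer: B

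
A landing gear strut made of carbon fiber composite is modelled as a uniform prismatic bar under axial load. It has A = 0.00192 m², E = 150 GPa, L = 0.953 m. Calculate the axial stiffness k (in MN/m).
Model: a uniform prismatic bar under axial load, so k = (A·E) / L.
Convert to SI units:
  E = 150 GPa = 1.5 × 10¹¹ Pa
Substitute:
  k = (0.00192 × (1.5 × 10¹¹)) / 0.953
  k = 3.022 × 10⁸ N/m
Convert: k = 3.022 × 10⁸ N/m = 302.2 MN/m
Final answer: k = 302.2 MN/m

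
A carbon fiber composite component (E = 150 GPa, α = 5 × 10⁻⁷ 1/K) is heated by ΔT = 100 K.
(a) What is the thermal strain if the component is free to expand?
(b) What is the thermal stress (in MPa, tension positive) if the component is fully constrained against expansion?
(a) Free thermal strain ε_th = α·ΔT = (5 × 10⁻⁷) × 100 = 5 × 10⁻⁵
(b) Fully constrained, the expansion is suppressed, so σ = -E·α·ΔT. Convert E = 150 GPa = 1.5 × 10¹¹ Pa.
  σ = -(1.5 × 10¹¹) × (5 × 10⁻⁷) × 100 = -7.5 × 10⁶ Pa = -7.5 MPa (compressive)
Final answer: (a) ε_th = 5 × 10⁻⁵, (b) σ = -7.5 MPa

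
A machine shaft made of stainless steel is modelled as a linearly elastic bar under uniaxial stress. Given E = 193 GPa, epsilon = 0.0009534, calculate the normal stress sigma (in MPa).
Model: a linearly elastic bar under uniaxial stress, so epsilon = sigma / E.
Solve for sigma: sigma = epsilon·E.
Convert to SI units:
  E = 193 GPa = 1.93 × 10¹¹ Pa
Substitute:
  sigma = 0.0009534 × (1.93 × 10¹¹)
  sigma = 1.84 × 10⁸ Pa
Convert: sigma = 1.84 × 10⁸ Pa = 184 MPa
Final answer: sigma = 184 MPa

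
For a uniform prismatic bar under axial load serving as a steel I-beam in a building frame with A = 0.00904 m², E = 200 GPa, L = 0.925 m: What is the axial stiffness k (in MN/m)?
Model: a uniform prismatic bar under axial load, so k = (A·E) / L.
Convert to SI units:
  E = 200 GPa = 2 × 10¹¹ Pa
Substitute:
  k = (0.00904 × (2 × 10¹¹)) / 0.925
  k = 1.955 × 10⁹ N/m
Convert: k = 1.955 × 10⁹ N/m = 1955 MN/m
Final answer: k = 1955 MN/m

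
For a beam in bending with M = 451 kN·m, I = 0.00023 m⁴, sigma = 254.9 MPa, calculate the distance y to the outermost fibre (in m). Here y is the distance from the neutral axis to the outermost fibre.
Model: a beam in bending, so sigma = (M·y) / I.
Solve for y: y = (sigma·I) / M.
Convert to SI units:
  M = 451 kN·m = 451000 N·m
  sigma = 254.9 MPa = 2.549 × 10⁸ Pa
Substitute:
  y = ((2.549 × 10⁸) × 0.00023) / 451000
  y = 0.13 m
Final answer: y = 0.13 m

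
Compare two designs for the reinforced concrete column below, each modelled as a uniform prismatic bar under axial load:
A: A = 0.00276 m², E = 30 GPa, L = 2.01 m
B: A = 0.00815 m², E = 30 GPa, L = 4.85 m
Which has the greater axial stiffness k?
Model: a uniform prismatic bar under axial load, so k = (A·E) / L (SI units).
  A: k = (0.00276 × (3 × 10¹⁰)) / 2.01 = 4.119 × 10⁷ N/m = 41.19 MN/m
  B: k = (0.00815 × (3 × 10¹⁰)) / 4.85 = 5.041 × 10⁷ N/m = 50.41 MN/m
50.41 MN/m > 41.19 MN/m, so B is larger.
Final answer: B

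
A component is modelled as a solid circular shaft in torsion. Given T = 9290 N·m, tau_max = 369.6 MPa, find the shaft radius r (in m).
Model: a solid circular shaft in torsion, so tau_max = (2·T) / (π·r^3).
Solve for r: r = ((2·T) / (π·tau_max))^(1/3).
Convert to SI units:
  tau_max = 369.6 MPa = 3.696 × 10⁸ Pa
Substitute:
  r = ((2 × 9290) / (π × (3.696 × 10⁸)))^(1/3)
  r = 0.0252 m
Final answer: r = 0.0252 m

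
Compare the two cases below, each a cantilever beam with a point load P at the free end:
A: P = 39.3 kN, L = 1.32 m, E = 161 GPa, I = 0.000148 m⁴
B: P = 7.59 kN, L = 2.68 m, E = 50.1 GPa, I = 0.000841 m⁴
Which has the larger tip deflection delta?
Model: a cantilever beam with a point load P at the free end, so delta = (P·L^3) / (3·E·I) (SI units).
  A: delta = (39300 × 1.32^3) / (3 × (1.61 × 10¹¹) × 0.000148) = 0.001264 m = 1.264 mm
  B: delta = (7590 × 2.68^3) / (3 × (5.01 × 10¹⁰) × 0.000841) = 0.001156 m = 1.156 mm
1.264 mm > 1.156 mm, so A is larger.
Final answer: A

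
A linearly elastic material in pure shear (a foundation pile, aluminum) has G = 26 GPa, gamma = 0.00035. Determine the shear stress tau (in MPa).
Model: a linearly elastic material in pure shear, so tau = G·gamma.
Convert to SI units:
  G = 26 GPa = 2.6 × 10¹⁰ Pa
Substitute:
  tau = (2.6 × 10¹⁰) × 0.00035
  tau = 9.1 × 10⁶ Pa
Convert: tau = 9.1 × 10⁶ Pa = 9.1 MPa
Final answer: tau = 9.1 MPa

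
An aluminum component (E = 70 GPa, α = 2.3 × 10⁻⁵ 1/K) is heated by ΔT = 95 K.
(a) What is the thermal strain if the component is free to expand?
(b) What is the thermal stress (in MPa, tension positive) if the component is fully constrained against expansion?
(a) Free thermal strain ε_th = α·ΔT = (2.3 × 10⁻⁵) × 95 = 0.002185
(b) Fully constrained, the expansion is suppressed, so σ = -E·α·ΔT. Convert E = 70 GPa = 7 × 10¹⁰ Pa.
  σ = -(7 × 10¹⁰) × (2.3 × 10⁻⁵) × 95 = -1.53 × 10⁸ Pa = -153 MPa (compressive)
Final answer: (a) ε_th = 0.002185, (b) σ = -153 MPa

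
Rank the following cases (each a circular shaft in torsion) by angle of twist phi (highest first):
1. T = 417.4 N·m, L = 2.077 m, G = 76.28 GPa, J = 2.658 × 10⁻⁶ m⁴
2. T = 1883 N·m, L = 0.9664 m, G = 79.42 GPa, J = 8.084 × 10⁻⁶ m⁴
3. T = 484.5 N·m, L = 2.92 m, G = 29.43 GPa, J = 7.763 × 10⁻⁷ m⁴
Model: a circular shaft in torsion, so phi = (T·L) / (G·J) (SI units).
  Case 1: phi = (417.4 × 2.077) / ((7.628 × 10¹⁰) × (2.658 × 10⁻⁶)) = 0.004276 rad = 0.245°
  Case 2: phi = (1883 × 0.9664) / ((7.942 × 10¹⁰) × (8.084 × 10⁻⁶)) = 0.002834 rad = 0.1624°
  Case 3: phi = (484.5 × 2.92) / ((2.943 × 10¹⁰) × (7.763 × 10⁻⁷)) = 0.06192 rad = 3.548°
Ordering: 3.548° (case 3) > 0.245° (case 1) > 0.1624° (case 2)
Final answer: 3, 1, 2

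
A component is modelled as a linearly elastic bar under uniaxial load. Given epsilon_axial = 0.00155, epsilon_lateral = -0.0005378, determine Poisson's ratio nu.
Model: a linearly elastic bar under uniaxial load, so epsilon_lateral = -nu·epsilon_axial.
Solve for nu: nu = -epsilon_lateral / epsilon_axial.
Substitute:
  nu = -(-0.0005378) / 0.00155
  nu = 0.347
Final answer: nu = 0.347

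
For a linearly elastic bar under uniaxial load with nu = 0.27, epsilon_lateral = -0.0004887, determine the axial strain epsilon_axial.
Model: a linearly elastic bar under uniaxial load, so epsilon_lateral = -nu·epsilon_axial.
Solve for epsilon_axial: epsilon_axial = -epsilon_lateral / nu.
Substitute:
  epsilon_axial = -(-0.0004887) / 0.27
  epsilon_axial = 0.00181
Final answer: epsilon_axial = 0.00181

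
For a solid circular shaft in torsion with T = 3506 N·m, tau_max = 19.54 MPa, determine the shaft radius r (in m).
Model: a solid circular shaft in torsion, so tau_max = (2·T) / (π·r^3).
Solve for r: r = ((2·T) / (π·tau_max))^(1/3).
Convert to SI units:
  tau_max = 19.54 MPa = 1.954 × 10⁷ Pa
Substitute:
  r = ((2 × 3506) / (π × (1.954 × 10⁷)))^(1/3)
  r = 0.04852 m
Final answer: r = 0.04852 m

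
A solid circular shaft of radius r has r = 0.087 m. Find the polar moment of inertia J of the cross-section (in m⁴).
Model: a solid circular shaft of radius r, so J = (π·r^4) / 2.
Substitute:
  J = (π × 0.087^4) / 2
  J = 8.999 × 10⁻⁵ m⁴
Final answer: J = 8.999 × 10⁻⁵ m⁴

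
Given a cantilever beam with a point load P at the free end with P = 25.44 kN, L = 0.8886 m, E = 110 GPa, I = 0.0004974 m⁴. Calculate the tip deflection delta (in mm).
Model: a cantilever beam with a point load P at the free end, so delta = (P·L^3) / (3·E·I).
Convert to SI units:
  P = 25.44 kN = 25440 N
  E = 110 GPa = 1.1 × 10¹¹ Pa
Substitute:
  delta = (25440 × 0.8886^3) / (3 × (1.1 × 10¹¹) × 0.0004974)
  delta = 0.0001087 m
Convert: delta = 0.0001087 m = 0.1087 mm
Final answer: delta = 0.1087 mm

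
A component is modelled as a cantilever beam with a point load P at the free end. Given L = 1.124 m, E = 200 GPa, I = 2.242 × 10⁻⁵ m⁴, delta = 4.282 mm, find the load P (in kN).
Model: a cantilever beam with a point load P at the free end, so delta = (P·L^3) / (3·E·I).
Solve for P: P = (3·delta·E·I) / L^3.
Convert to SI units:
  E = 200 GPa = 2 × 10¹¹ Pa
  delta = 4.282 mm = 0.004282 m
Substitute:
  P = (3 × 0.004282 × (2 × 10¹¹) × (2.242 × 10⁻⁵)) / 1.124^3
  P = 40560 N
Convert: P = 40560 N = 40.56 kN
Final answer: P = 40.56 kN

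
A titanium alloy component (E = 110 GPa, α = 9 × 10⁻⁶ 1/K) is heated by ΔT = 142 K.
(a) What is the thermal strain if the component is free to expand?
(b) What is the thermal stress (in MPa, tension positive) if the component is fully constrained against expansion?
(a) Free thermal strain ε_th = α·ΔT = (9 × 10⁻⁶) × 142 = 0.001278
(b) Fully constrained, the expansion is suppressed, so σ = -E·α·ΔT. Convert E = 110 GPa = 1.1 × 10¹¹ Pa.
  σ = -(1.1 × 10¹¹) × (9 × 10⁻⁶) × 142 = -1.406 × 10⁸ Pa = -140.6 MPa (compressive)
Final answer: (a) ε_th = 0.001278, (b) σ = -140.6 MPa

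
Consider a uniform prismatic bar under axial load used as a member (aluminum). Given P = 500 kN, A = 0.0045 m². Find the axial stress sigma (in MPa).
Model: a uniform prismatic bar under axial load, so sigma = P / A.
Convert to SI units:
  P = 500 kN = 500000 N
Substitute:
  sigma = 500000 / 0.0045
  sigma = 1.111 × 10⁸ Pa
Convert: sigma = 1.111 × 10⁸ Pa = 111.1 MPa
Final answer: sigma = 111.1 MPa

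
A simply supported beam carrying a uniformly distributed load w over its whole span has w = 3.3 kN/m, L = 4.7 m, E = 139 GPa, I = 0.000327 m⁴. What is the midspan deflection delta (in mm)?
Model: a simply supported beam carrying a uniformly distributed load w over its whole span, so delta = (5·w·L^4) / (384·E·I).
Convert to SI units:
  w = 3.3 kN/m = 3300 N/m
  E = 139 GPa = 1.39 × 10¹¹ Pa
Substitute:
  delta = (5 × 3300 × 4.7^4) / (384 × (1.39 × 10¹¹) × 0.000327)
  delta = 0.0004613 m
Convert: delta = 0.0004613 m = 0.4613 mm
Final answer: delta = 0.4613 mm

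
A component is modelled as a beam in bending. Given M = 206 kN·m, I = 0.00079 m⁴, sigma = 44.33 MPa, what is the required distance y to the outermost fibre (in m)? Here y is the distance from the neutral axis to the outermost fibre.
Model: a beam in bending, so sigma = (M·y) / I.
Solve for y: y = (sigma·I) / M.
Convert to SI units:
  M = 206 kN·m = 206000 N·m
  sigma = 44.33 MPa = 4.433 × 10⁷ Pa
Substitute:
  y = ((4.433 × 10⁷) × 0.00079) / 206000
  y = 0.17 m
Final answer: y = 0.17 m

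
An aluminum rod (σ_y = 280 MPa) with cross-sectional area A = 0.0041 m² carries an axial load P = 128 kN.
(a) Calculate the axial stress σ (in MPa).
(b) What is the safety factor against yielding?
(a) Axial stress σ = P/A. Convert P = 128 kN = 128000 N.
  σ = 128000 / 0.0041 = 3.122 × 10⁷ Pa = 31.22 MPa
(b) Safety factor SF = σ_y/σ = 280 / 31.22 = 8.969
Final answer: (a) σ = 31.22 MPa, (b) SF = 8.969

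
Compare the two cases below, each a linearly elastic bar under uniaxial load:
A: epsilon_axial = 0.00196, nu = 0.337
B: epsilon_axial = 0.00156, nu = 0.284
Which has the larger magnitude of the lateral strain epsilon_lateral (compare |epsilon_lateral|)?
Model: a linearly elastic bar under uniaxial load, so epsilon_lateral = -nu·epsilon_axial (SI units).
  A: epsilon_lateral = -(0.337 × 0.00196) = -0.0006605
  B: epsilon_lateral = -(0.284 × 0.00156) = -0.000443
|epsilon_lateral|: A = 0.0006605, B = 0.000443, so A is larger in magnitude.
Final answer: A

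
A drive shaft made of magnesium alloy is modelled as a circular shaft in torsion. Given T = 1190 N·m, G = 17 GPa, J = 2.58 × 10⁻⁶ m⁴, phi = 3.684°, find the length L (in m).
Model: a circular shaft in torsion, so phi = (T·L) / (G·J).
Solve for L: L = (phi·G·J) / T.
Convert to SI units:
  G = 17 GPa = 1.7 × 10¹⁰ Pa
  phi = 3.684° = 0.0643 rad
Substitute:
  L = (0.0643 × (1.7 × 10¹⁰) × (2.58 × 10⁻⁶)) / 1190
  L = 2.37 m
Final answer: L = 2.37 m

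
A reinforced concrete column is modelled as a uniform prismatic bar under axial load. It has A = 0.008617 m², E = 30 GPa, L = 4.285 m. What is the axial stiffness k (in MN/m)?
Model: a uniform prismatic bar under axial load, so k = (A·E) / L.
Convert to SI units:
  E = 30 GPa = 3 × 10¹⁰ Pa
Substitute:
  k = (0.008617 × (3 × 10¹⁰)) / 4.285
  k = 6.033 × 10⁷ N/m
Convert: k = 6.033 × 10⁷ N/m = 60.33 MN/m
Final answer: k = 60.33 MN/m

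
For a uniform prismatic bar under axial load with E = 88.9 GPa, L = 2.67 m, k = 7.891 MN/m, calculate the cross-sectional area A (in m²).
Model: a uniform prismatic bar under axial load, so k = (A·E) / L.
Solve for A: A = (k·L) / E.
Convert to SI units:
  E = 88.9 GPa = 8.89 × 10¹⁰ Pa
  k = 7.891 MN/m = 7.891 × 10⁶ N/m
Substitute:
  A = ((7.891 × 10⁶) × 2.67) / (8.89 × 10¹⁰)
  A = 0.000237 m²
Final answer: A = 0.000237 m²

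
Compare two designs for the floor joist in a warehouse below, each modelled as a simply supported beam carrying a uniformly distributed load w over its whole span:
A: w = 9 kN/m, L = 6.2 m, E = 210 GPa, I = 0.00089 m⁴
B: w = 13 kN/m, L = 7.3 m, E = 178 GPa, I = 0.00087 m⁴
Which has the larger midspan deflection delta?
Model: a simply supported beam carrying a uniformly distributed load w over its whole span, so delta = (5·w·L^4) / (384·E·I) (SI units).
  A: delta = (5 × 9000 × 6.2^4) / (384 × (2.1 × 10¹¹) × 0.00089) = 0.0009265 m = 0.9265 mm
  B: delta = (5 × 13000 × 7.3^4) / (384 × (1.78 × 10¹¹) × 0.00087) = 0.003104 m = 3.104 mm
3.104 mm > 0.9265 mm, so B is larger.
Final answer: B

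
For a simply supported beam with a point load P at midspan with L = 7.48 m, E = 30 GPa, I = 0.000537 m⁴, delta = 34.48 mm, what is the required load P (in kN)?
Model: a simply supported beam with a point load P at midspan, so delta = (P·L^3) / (48·E·I).
Solve for P: P = (48·delta·E·I) / L^3.
Convert to SI units:
  E = 30 GPa = 3 × 10¹⁰ Pa
  delta = 34.48 mm = 0.03448 m
Substitute:
  P = (48 × 0.03448 × (3 × 10¹⁰) × 0.000537) / 7.48^3
  P = 63710 N
Convert: P = 63710 N = 63.71 kN
Final answer: P = 63.71 kN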